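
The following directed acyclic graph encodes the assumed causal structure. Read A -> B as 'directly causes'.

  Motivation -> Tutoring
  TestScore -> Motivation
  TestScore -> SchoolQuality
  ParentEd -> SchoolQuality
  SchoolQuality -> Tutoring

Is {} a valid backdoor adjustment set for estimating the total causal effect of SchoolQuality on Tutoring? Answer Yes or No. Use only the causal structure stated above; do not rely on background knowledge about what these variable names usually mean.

Backdoor paths from SchoolQuality to Tutoring (paths whose first edge points into SchoolQuality):
  P1: SchoolQuality <- TestScore -> Motivation -> Tutoring
Condition 1 (no descendant of SchoolQuality in the set): holds — descendants of SchoolQuality are {Tutoring}; none are in {}.
Condition 2 (every backdoor path blocked by {}):
  P1: open — no interior node is in the conditioning set.
{} does not satisfy the backdoor criterion.

No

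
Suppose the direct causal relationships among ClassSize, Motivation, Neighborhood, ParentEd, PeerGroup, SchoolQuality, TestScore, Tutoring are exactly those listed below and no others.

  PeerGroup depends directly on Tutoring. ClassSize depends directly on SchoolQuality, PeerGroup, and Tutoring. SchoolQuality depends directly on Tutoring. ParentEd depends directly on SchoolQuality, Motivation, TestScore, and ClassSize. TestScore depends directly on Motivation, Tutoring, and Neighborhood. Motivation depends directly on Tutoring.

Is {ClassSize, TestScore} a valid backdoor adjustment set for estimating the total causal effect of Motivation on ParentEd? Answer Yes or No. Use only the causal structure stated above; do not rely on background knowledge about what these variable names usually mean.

Backdoor paths from Motivation to ParentEd (paths whose first edge points into Motivation):
  P1: Motivation <- Tutoring -> PeerGroup -> ClassSize <- SchoolQuality -> ParentEd
  P2: Motivation <- Tutoring -> PeerGroup -> ClassSize -> ParentEd
  P3: Motivation <- Tutoring -> SchoolQuality -> ClassSize -> ParentEd
  P4: Motivation <- Tutoring -> SchoolQuality -> ParentEd
  P5: Motivation <- Tutoring -> ClassSize <- SchoolQuality -> ParentEd
  P6: Motivation <- Tutoring -> ClassSize -> ParentEd
  P7: Motivation <- Tutoring -> TestScore -> ParentEd
Condition 1 (no descendant of Motivation in the set): FAILS — TestScore is a descendant of Motivation.
Condition 2 (every backdoor path blocked by {ClassSize, TestScore}):
  P1: open — collider(s) ClassSize are conditioned on (or have a conditioned descendant) and no non-collider on the path is in the set.
  P2: blocked at chain node ClassSize ∈ conditioning set.
  P3: blocked at chain node ClassSize ∈ conditioning set.
  P4: open — no interior node is in the conditioning set.
  P5: open — collider(s) ClassSize are conditioned on (or have a conditioned descendant) and no non-collider on the path is in the set.
  P6: blocked at chain node ClassSize ∈ conditioning set.
  P7: blocked at chain node TestScore ∈ conditioning set.
{ClassSize, TestScore} does not satisfy the backdoor criterion.

No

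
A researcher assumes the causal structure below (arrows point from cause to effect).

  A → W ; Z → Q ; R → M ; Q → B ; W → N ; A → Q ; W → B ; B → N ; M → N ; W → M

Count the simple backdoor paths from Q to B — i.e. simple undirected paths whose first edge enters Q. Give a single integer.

A backdoor path from Q to B is any simple undirected path whose first edge points into Q (i.e. leaves Q via a parent).
Parents of Q: {A, Z}.
Enumerating:
  P1: Q <- A -> W -> M -> N <- B
  P2: Q <- A -> W -> B
  P3: Q <- A -> W -> N <- B
That exhausts the simple backdoor paths. Count: 3.

3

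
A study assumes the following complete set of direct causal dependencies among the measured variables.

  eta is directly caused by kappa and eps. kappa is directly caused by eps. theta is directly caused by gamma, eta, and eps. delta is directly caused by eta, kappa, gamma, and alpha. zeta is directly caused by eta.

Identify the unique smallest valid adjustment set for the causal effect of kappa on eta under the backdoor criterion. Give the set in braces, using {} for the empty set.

{eps}

Variables eligible for adjustment (non-descendants of kappa, excluding kappa and eta): {alpha, eps, gamma}.
Backdoor paths from kappa to eta:
  P1: kappa <- eps -> eta
  P2: kappa <- eps -> theta <- gamma -> delta <- eta
  P3: kappa <- eps -> theta <- eta
The empty set is not sufficient: P1 (kappa <- eps -> eta) has no collider blocking it and no conditioned non-collider, so it is open.
Try {eps}:
  P1: blocked at fork node eps ∈ conditioning set.
  P2: blocked at fork node eps ∈ conditioning set.
  P3: blocked at fork node eps ∈ conditioning set.
{eps} contains no descendant of kappa and blocks every backdoor path.
No other singleton works — e.g. {alpha} leaves P1 open — so {eps} is the unique smallest valid adjustment set.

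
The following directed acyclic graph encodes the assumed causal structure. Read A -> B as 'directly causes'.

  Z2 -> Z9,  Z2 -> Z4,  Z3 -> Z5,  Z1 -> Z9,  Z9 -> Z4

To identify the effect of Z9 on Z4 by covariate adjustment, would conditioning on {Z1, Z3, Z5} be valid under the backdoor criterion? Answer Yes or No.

Backdoor paths from Z9 to Z4 (paths whose first edge points into Z9):
  P1: Z9 <- Z2 -> Z4
Condition 1 (no descendant of Z9 in the set): holds — descendants of Z9 are {Z4}; none are in {Z1, Z3, Z5}.
Condition 2 (every backdoor path blocked by {Z1, Z3, Z5}):
  P1: open — no interior node is in the conditioning set.
{Z1, Z3, Z5} does not satisfy the backdoor criterion.

No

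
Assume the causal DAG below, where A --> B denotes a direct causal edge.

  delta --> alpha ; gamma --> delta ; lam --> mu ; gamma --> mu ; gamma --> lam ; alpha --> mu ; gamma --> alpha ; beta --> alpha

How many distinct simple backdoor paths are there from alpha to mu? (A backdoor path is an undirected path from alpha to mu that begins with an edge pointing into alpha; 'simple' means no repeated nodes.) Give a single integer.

A backdoor path from alpha to mu is any simple undirected path whose first edge points into alpha (i.e. leaves alpha via a parent).
Parents of alpha: {beta, delta, gamma}.
Enumerating:
  P1: alpha <- gamma -> lam -> mu
  P2: alpha <- gamma -> mu
  P3: alpha <- delta <- gamma -> lam -> mu
  P4: alpha <- delta <- gamma -> mu
That exhausts the simple backdoor paths. Count: 4.

4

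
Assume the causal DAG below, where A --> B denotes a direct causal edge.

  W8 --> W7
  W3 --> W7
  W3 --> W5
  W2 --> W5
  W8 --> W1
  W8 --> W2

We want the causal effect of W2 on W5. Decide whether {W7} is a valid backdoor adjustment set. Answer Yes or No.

No

Backdoor paths from W2 to W5 (paths whose first edge points into W2):
  P1: W2 <- W8 -> W7 <- W3 -> W5
Condition 1 (no descendant of W2 in the set): holds — descendants of W2 are {W5}; none are in {W7}.
Condition 2 (every backdoor path blocked by {W7}):
  P1: open — collider(s) W7 are conditioned on (or have a conditioned descendant) and no non-collider on the path is in the set.
{W7} does not satisfy the backdoor criterion.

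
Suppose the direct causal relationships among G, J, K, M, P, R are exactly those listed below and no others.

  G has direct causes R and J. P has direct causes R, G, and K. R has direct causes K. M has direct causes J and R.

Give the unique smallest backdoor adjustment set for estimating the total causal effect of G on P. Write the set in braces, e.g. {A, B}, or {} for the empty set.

Variables eligible for adjustment (non-descendants of G, excluding G and P): {J, K, M, R}.
Backdoor paths from G to P:
  P1: G <- J -> M <- R <- K -> P
  P2: G <- J -> M <- R -> P
  P3: G <- R <- K -> P
  P4: G <- R -> P
The empty set is not sufficient: P3 (G <- R <- K -> P) has no collider blocking it and no conditioned non-collider, so it is open.
Try {R}:
  P1: blocked at collider M (neither it nor any descendant is in the conditioning set).
  P2: blocked at collider M (neither it nor any descendant is in the conditioning set).
  P3: blocked at chain node R ∈ conditioning set.
  P4: blocked at fork node R ∈ conditioning set.
{R} contains no descendant of G and blocks every backdoor path.
No other singleton works — e.g. {J} leaves P3 open — so {R} is the unique smallest valid adjustment set.

{R}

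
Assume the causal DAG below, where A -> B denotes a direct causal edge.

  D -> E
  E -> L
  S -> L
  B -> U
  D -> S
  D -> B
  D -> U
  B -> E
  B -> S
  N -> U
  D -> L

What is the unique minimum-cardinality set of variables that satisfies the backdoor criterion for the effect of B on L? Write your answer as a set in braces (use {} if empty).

{D}

Variables eligible for adjustment (non-descendants of B, excluding B and L): {D, N}.
Backdoor paths from B to L:
  P1: B <- D -> S -> L
  P2: B <- D -> E -> L
  P3: B <- D -> L
The empty set is not sufficient: P1 (B <- D -> S -> L) has no collider blocking it and no conditioned non-collider, so it is open.
Try {D}:
  P1: blocked at fork node D ∈ conditioning set.
  P2: blocked at fork node D ∈ conditioning set.
  P3: blocked at fork node D ∈ conditioning set.
{D} contains no descendant of B and blocks every backdoor path.
No other singleton works — e.g. {N} leaves P1 open — so {D} is the unique smallest valid adjustment set.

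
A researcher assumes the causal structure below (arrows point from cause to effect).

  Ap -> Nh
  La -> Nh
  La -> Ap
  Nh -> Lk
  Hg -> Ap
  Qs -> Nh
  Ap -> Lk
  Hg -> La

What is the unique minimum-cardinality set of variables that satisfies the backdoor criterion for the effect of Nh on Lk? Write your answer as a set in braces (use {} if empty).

Variables eligible for adjustment (non-descendants of Nh, excluding Nh and Lk): {Ap, Hg, La, Qs}.
Backdoor paths from Nh to Lk:
  P1: Nh <- La <- Hg -> Ap -> Lk
  P2: Nh <- La -> Ap -> Lk
  P3: Nh <- Ap -> Lk
The empty set is not sufficient: P1 (Nh <- La <- Hg -> Ap -> Lk) has no collider blocking it and no conditioned non-collider, so it is open.
Try {Ap}:
  P1: blocked at chain node Ap ∈ conditioning set.
  P2: blocked at chain node Ap ∈ conditioning set.
  P3: blocked at fork node Ap ∈ conditioning set.
{Ap} contains no descendant of Nh and blocks every backdoor path.
No other singleton works — e.g. {Hg} leaves P2 open — so {Ap} is the unique smallest valid adjustment set.

{Ap}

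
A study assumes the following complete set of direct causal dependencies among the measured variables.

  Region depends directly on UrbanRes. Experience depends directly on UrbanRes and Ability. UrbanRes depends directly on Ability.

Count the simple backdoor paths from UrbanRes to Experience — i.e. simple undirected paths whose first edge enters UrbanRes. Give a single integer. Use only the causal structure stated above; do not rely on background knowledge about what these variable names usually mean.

1

A backdoor path from UrbanRes to Experience is any simple undirected path whose first edge points into UrbanRes (i.e. leaves UrbanRes via a parent).
Parents of UrbanRes: {Ability}.
Enumerating:
  P1: UrbanRes <- Ability -> Experience
That exhausts the simple backdoor paths. Count: 1.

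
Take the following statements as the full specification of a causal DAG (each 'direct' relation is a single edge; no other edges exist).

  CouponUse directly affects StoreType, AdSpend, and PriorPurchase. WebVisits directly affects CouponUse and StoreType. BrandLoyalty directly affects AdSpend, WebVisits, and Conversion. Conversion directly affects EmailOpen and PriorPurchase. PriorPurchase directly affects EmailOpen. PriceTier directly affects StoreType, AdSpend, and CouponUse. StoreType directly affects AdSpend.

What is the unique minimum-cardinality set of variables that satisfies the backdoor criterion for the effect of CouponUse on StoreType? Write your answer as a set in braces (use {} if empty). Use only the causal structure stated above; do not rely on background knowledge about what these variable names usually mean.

{PriceTier, WebVisits}

Variables eligible for adjustment (non-descendants of CouponUse, excluding CouponUse and StoreType): {BrandLoyalty, Conversion, PriceTier, WebVisits}.
Backdoor paths from CouponUse to StoreType:
  P1: CouponUse <- PriceTier -> StoreType
  P2: CouponUse <- PriceTier -> AdSpend <- BrandLoyalty -> WebVisits -> StoreType
  P3: CouponUse <- PriceTier -> AdSpend <- StoreType
  P4: CouponUse <- WebVisits <- BrandLoyalty -> AdSpend <- PriceTier -> StoreType
  P5: CouponUse <- WebVisits <- BrandLoyalty -> AdSpend <- StoreType
  P6: CouponUse <- WebVisits -> StoreType
The empty set is not sufficient: P1 (CouponUse <- PriceTier -> StoreType) has no collider blocking it and no conditioned non-collider, so it is open.
Try {PriceTier, WebVisits}:
  P1: blocked at fork node PriceTier ∈ conditioning set.
  P2: blocked at fork node PriceTier ∈ conditioning set.
  P3: blocked at fork node PriceTier ∈ conditioning set.
  P4: blocked at chain node WebVisits ∈ conditioning set.
  P5: blocked at chain node WebVisits ∈ conditioning set.
  P6: blocked at fork node WebVisits ∈ conditioning set.
{PriceTier, WebVisits} contains no descendant of CouponUse and blocks every backdoor path.
Every element of {PriceTier, WebVisits} is needed (dropping PriceTier leaves P1 open; dropping WebVisits leaves P6 open), so no proper subset is valid.
Among all size-2 subsets of the eligible variables, only {PriceTier, WebVisits} blocks every backdoor path, so it is the unique smallest valid adjustment set.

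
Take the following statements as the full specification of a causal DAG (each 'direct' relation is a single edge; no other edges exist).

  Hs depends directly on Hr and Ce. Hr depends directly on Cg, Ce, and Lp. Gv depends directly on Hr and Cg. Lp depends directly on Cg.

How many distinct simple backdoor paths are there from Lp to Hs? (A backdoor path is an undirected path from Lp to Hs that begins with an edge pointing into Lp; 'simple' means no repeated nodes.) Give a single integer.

4

A backdoor path from Lp to Hs is any simple undirected path whose first edge points into Lp (i.e. leaves Lp via a parent).
Parents of Lp: {Cg}.
Enumerating:
  P1: Lp <- Cg -> Hr <- Ce -> Hs
  P2: Lp <- Cg -> Hr -> Hs
  P3: Lp <- Cg -> Gv <- Hr <- Ce -> Hs
  P4: Lp <- Cg -> Gv <- Hr -> Hs
That exhausts the simple backdoor paths. Count: 4.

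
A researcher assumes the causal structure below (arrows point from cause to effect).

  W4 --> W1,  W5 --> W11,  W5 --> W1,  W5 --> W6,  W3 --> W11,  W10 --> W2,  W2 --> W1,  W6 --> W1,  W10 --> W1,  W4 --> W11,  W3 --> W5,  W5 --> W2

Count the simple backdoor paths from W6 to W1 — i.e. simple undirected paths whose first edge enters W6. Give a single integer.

A backdoor path from W6 to W1 is any simple undirected path whose first edge points into W6 (i.e. leaves W6 via a parent).
Parents of W6: {W5}.
Enumerating:
  P1: W6 <- W5 <- W3 -> W11 <- W4 -> W1
  P2: W6 <- W5 -> W2 <- W10 -> W1
  P3: W6 <- W5 -> W2 -> W1
  P4: W6 <- W5 -> W1
  P5: W6 <- W5 -> W11 <- W4 -> W1
That exhausts the simple backdoor paths. Count: 5.

5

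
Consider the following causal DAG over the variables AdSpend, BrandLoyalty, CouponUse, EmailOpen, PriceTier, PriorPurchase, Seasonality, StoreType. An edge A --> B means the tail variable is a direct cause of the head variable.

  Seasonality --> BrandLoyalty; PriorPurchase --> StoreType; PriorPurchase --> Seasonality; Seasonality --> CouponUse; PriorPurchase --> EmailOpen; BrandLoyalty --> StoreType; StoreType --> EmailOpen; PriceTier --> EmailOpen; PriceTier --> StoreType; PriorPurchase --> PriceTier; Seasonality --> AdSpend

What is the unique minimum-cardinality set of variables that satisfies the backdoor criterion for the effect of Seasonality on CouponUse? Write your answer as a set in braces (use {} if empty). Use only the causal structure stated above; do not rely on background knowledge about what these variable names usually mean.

{}

Variables eligible for adjustment (non-descendants of Seasonality, excluding Seasonality and CouponUse): {PriceTier, PriorPurchase}.
Backdoor paths from Seasonality to CouponUse:
  (none)
With no backdoor paths the empty set already satisfies the criterion, and it is trivially minimal.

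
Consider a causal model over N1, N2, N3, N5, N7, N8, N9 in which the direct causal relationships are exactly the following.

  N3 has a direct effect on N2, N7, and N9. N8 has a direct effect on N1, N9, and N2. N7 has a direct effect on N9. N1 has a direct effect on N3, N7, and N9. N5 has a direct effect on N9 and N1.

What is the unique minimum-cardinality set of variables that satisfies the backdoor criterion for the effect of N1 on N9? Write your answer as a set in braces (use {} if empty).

Variables eligible for adjustment (non-descendants of N1, excluding N1 and N9): {N5, N8}.
Backdoor paths from N1 to N9:
  P1: N1 <- N5 -> N9
  P2: N1 <- N8 -> N9
  P3: N1 <- N8 -> N2 <- N3 -> N7 -> N9
  P4: N1 <- N8 -> N2 <- N3 -> N9
The empty set is not sufficient: P1 (N1 <- N5 -> N9) has no collider blocking it and no conditioned non-collider, so it is open.
Try {N5, N8}:
  P1: blocked at fork node N5 ∈ conditioning set.
  P2: blocked at fork node N8 ∈ conditioning set.
  P3: blocked at fork node N8 ∈ conditioning set.
  P4: blocked at fork node N8 ∈ conditioning set.
{N5, N8} contains no descendant of N1 and blocks every backdoor path.
Every element of {N5, N8} is needed (dropping N5 leaves P1 open; dropping N8 leaves P2 open), so no proper subset is valid.
Among all size-2 subsets of the eligible variables, only {N5, N8} blocks every backdoor path, so it is the unique smallest valid adjustment set.

{N5, N8}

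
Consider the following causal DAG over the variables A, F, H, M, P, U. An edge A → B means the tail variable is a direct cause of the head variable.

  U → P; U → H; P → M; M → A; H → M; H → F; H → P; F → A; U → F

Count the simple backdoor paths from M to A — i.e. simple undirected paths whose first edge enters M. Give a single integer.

7

A backdoor path from M to A is any simple undirected path whose first edge points into M (i.e. leaves M via a parent).
Parents of M: {H, P}.
Enumerating:
  P1: M <- H <- U -> F -> A
  P2: M <- H -> P <- U -> F -> A
  P3: M <- H -> F -> A
  P4: M <- P <- U -> H -> F -> A
  P5: M <- P <- U -> F -> A
  P6: M <- P <- H <- U -> F -> A
  P7: M <- P <- H -> F -> A
That exhausts the simple backdoor paths. Count: 7.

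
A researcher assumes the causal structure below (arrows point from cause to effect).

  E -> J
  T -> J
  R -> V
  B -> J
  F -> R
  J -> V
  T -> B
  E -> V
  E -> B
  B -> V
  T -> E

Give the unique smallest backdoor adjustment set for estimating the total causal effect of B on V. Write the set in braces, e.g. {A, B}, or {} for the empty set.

Variables eligible for adjustment (non-descendants of B, excluding B and V): {E, F, R, T}.
Backdoor paths from B to V:
  P1: B <- T -> E -> J -> V
  P2: B <- T -> E -> V
  P3: B <- T -> J <- E -> V
  P4: B <- T -> J -> V
  P5: B <- E <- T -> J -> V
  P6: B <- E -> J -> V
  P7: B <- E -> V
The empty set is not sufficient: P1 (B <- T -> E -> J -> V) has no collider blocking it and no conditioned non-collider, so it is open.
Try {E, T}:
  P1: blocked at fork node T ∈ conditioning set.
  P2: blocked at fork node T ∈ conditioning set.
  P3: blocked at fork node T ∈ conditioning set.
  P4: blocked at fork node T ∈ conditioning set.
  P5: blocked at chain node E ∈ conditioning set.
  P6: blocked at fork node E ∈ conditioning set.
  P7: blocked at fork node E ∈ conditioning set.
{E, T} contains no descendant of B and blocks every backdoor path.
Every element of {E, T} is needed (dropping E leaves P6 open; dropping T leaves P4 open), so no proper subset is valid.
Among all size-2 subsets of the eligible variables, only {E, T} blocks every backdoor path, so it is the unique smallest valid adjustment set.

{E, T}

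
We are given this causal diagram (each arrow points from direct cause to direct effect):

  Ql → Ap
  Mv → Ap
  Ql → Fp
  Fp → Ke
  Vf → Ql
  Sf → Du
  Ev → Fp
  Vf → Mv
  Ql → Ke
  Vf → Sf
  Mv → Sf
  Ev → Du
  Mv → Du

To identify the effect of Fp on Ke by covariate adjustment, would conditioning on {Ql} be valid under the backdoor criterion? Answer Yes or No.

Yes

Backdoor paths from Fp to Ke (paths whose first edge points into Fp):
  P1: Fp <- Ev -> Du <- Mv <- Vf -> Ql -> Ke
  P2: Fp <- Ev -> Du <- Mv -> Sf <- Vf -> Ql -> Ke
  P3: Fp <- Ev -> Du <- Mv -> Ap <- Ql -> Ke
  P4: Fp <- Ev -> Du <- Sf <- Vf -> Mv -> Ap <- Ql -> Ke
  P5: Fp <- Ev -> Du <- Sf <- Vf -> Ql -> Ke
  P6: Fp <- Ev -> Du <- Sf <- Mv <- Vf -> Ql -> Ke
  P7: Fp <- Ev -> Du <- Sf <- Mv -> Ap <- Ql -> Ke
  P8: Fp <- Ql -> Ke
Condition 1 (no descendant of Fp in the set): holds — descendants of Fp are {Ke}; none are in {Ql}.
Condition 2 (every backdoor path blocked by {Ql}):
  P1: blocked at collider Du (neither it nor any descendant is in the conditioning set).
  P2: blocked at collider Du (neither it nor any descendant is in the conditioning set).
  P3: blocked at collider Du (neither it nor any descendant is in the conditioning set).
  P4: blocked at collider Du (neither it nor any descendant is in the conditioning set).
  P5: blocked at collider Du (neither it nor any descendant is in the conditioning set).
  P6: blocked at collider Du (neither it nor any descendant is in the conditioning set).
  P7: blocked at collider Du (neither it nor any descendant is in the conditioning set).
  P8: blocked at fork node Ql ∈ conditioning set.
{Ql} satisfies the backdoor criterion.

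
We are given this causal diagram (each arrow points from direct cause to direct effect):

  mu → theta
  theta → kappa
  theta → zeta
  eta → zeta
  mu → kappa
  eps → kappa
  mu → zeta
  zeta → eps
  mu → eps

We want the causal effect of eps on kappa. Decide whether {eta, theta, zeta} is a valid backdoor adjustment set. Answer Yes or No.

No

Backdoor paths from eps to kappa (paths whose first edge points into eps):
  P1: eps <- mu -> theta -> kappa
  P2: eps <- mu -> zeta <- theta -> kappa
  P3: eps <- mu -> kappa
  P4: eps <- zeta <- mu -> theta -> kappa
  P5: eps <- zeta <- mu -> kappa
  P6: eps <- zeta <- theta <- mu -> kappa
  P7: eps <- zeta <- theta -> kappa
Condition 1 (no descendant of eps in the set): holds — descendants of eps are {kappa}; none are in {eta, theta, zeta}.
Condition 2 (every backdoor path blocked by {eta, theta, zeta}):
  P1: blocked at chain node theta ∈ conditioning set.
  P2: blocked at fork node theta ∈ conditioning set.
  P3: open — no interior node is in the conditioning set.
  P4: blocked at chain node zeta ∈ conditioning set.
  P5: blocked at chain node zeta ∈ conditioning set.
  P6: blocked at chain node zeta ∈ conditioning set.
  P7: blocked at chain node zeta ∈ conditioning set.
{eta, theta, zeta} does not satisfy the backdoor criterion.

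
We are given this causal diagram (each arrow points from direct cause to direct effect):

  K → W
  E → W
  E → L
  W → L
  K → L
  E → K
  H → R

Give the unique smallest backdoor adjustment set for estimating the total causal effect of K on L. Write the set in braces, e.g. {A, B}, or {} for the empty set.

Variables eligible for adjustment (non-descendants of K, excluding K and L): {E, H, R}.
Backdoor paths from K to L:
  P1: K <- E -> W -> L
  P2: K <- E -> L
The empty set is not sufficient: P1 (K <- E -> W -> L) has no collider blocking it and no conditioned non-collider, so it is open.
Try {E}:
  P1: blocked at fork node E ∈ conditioning set.
  P2: blocked at fork node E ∈ conditioning set.
{E} contains no descendant of K and blocks every backdoor path.
No other singleton works — e.g. {H} leaves P1 open — so {E} is the unique smallest valid adjustment set.

{E}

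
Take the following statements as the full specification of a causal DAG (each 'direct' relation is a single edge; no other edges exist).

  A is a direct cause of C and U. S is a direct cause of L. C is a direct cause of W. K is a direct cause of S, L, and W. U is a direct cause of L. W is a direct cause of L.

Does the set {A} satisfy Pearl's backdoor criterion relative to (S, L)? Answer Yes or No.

No

Backdoor paths from S to L (paths whose first edge points into S):
  P1: S <- K -> W <- C <- A -> U -> L
  P2: S <- K -> W -> L
  P3: S <- K -> L
Condition 1 (no descendant of S in the set): holds — descendants of S are {L}; none are in {A}.
Condition 2 (every backdoor path blocked by {A}):
  P1: blocked at collider W (neither it nor any descendant is in the conditioning set).
  P2: open — no interior node is in the conditioning set.
  P3: open — no interior node is in the conditioning set.
{A} does not satisfy the backdoor criterion.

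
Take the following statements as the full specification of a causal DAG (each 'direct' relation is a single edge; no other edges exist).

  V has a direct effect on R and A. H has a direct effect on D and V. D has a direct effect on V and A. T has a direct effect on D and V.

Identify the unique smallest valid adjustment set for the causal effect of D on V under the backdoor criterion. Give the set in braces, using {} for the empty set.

{H, T}

Variables eligible for adjustment (non-descendants of D, excluding D and V): {H, T}.
Backdoor paths from D to V:
  P1: D <- H -> V
  P2: D <- T -> V
The empty set is not sufficient: P1 (D <- H -> V) has no collider blocking it and no conditioned non-collider, so it is open.
Try {H, T}:
  P1: blocked at fork node H ∈ conditioning set.
  P2: blocked at fork node T ∈ conditioning set.
{H, T} contains no descendant of D and blocks every backdoor path.
Every element of {H, T} is needed (dropping H leaves P1 open; dropping T leaves P2 open), so no proper subset is valid.
Among all size-2 subsets of the eligible variables, only {H, T} blocks every backdoor path, so it is the unique smallest valid adjustment set.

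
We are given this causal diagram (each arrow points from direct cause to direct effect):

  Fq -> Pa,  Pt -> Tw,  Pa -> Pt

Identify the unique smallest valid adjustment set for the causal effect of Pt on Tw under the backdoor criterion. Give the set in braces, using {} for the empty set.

Variables eligible for adjustment (non-descendants of Pt, excluding Pt and Tw): {Fq, Pa}.
Backdoor paths from Pt to Tw:
  (none)
With no backdoor paths the empty set already satisfies the criterion, and it is trivially minimal.

{}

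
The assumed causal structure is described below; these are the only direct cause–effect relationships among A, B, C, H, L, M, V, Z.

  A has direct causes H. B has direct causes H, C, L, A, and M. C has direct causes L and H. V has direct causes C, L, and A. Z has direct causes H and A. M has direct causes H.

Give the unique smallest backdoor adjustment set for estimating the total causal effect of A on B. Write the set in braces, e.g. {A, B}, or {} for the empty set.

{H}

Variables eligible for adjustment (non-descendants of A, excluding A and B): {C, H, L, M}.
Backdoor paths from A to B:
  P1: A <- H -> C <- L -> B
  P2: A <- H -> C -> V <- L -> B
  P3: A <- H -> C -> B
  P4: A <- H -> M -> B
  P5: A <- H -> B
The empty set is not sufficient: P3 (A <- H -> C -> B) has no collider blocking it and no conditioned non-collider, so it is open.
Try {H}:
  P1: blocked at fork node H ∈ conditioning set.
  P2: blocked at fork node H ∈ conditioning set.
  P3: blocked at fork node H ∈ conditioning set.
  P4: blocked at fork node H ∈ conditioning set.
  P5: blocked at fork node H ∈ conditioning set.
{H} contains no descendant of A and blocks every backdoor path.
No other singleton works — e.g. {L} leaves P3 open — so {H} is the unique smallest valid adjustment set.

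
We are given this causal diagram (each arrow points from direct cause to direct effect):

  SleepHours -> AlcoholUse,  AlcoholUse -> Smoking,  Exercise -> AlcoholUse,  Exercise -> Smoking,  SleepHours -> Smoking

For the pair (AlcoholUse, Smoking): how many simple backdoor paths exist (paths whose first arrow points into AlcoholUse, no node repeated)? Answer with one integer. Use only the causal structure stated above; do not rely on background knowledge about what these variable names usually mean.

2

A backdoor path from AlcoholUse to Smoking is any simple undirected path whose first edge points into AlcoholUse (i.e. leaves AlcoholUse via a parent).
Parents of AlcoholUse: {Exercise, SleepHours}.
Enumerating:
  P1: AlcoholUse <- Exercise -> Smoking
  P2: AlcoholUse <- SleepHours -> Smoking
That exhausts the simple backdoor paths. Count: 2.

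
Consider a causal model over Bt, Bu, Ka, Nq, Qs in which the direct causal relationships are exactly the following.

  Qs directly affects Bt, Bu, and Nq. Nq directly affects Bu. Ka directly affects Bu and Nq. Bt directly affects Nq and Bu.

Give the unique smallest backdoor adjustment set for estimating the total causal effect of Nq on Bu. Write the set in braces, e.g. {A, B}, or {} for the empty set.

{Bt, Ka, Qs}

Variables eligible for adjustment (non-descendants of Nq, excluding Nq and Bu): {Bt, Ka, Qs}.
Backdoor paths from Nq to Bu:
  P1: Nq <- Ka -> Bu
  P2: Nq <- Qs -> Bt -> Bu
  P3: Nq <- Qs -> Bu
  P4: Nq <- Bt <- Qs -> Bu
  P5: Nq <- Bt -> Bu
The empty set is not sufficient: P1 (Nq <- Ka -> Bu) has no collider blocking it and no conditioned non-collider, so it is open.
Try {Bt, Ka, Qs}:
  P1: blocked at fork node Ka ∈ conditioning set.
  P2: blocked at fork node Qs ∈ conditioning set.
  P3: blocked at fork node Qs ∈ conditioning set.
  P4: blocked at chain node Bt ∈ conditioning set.
  P5: blocked at fork node Bt ∈ conditioning set.
{Bt, Ka, Qs} contains no descendant of Nq and blocks every backdoor path.
Every element of {Bt, Ka, Qs} is needed (dropping Bt leaves P5 open; dropping Ka leaves P1 open; dropping Qs leaves P3 open), so no proper subset is valid.
Among all size-3 subsets of the eligible variables, only {Bt, Ka, Qs} blocks every backdoor path, so it is the unique smallest valid adjustment set.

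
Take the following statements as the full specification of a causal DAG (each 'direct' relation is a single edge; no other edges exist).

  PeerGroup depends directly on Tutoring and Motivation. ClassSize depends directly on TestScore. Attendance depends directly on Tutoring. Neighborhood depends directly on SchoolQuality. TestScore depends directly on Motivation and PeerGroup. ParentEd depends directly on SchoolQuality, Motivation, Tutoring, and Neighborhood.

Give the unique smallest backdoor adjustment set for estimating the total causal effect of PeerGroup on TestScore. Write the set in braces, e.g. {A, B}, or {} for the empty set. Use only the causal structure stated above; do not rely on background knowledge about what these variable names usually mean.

{Motivation}

Variables eligible for adjustment (non-descendants of PeerGroup, excluding PeerGroup and TestScore): {Attendance, Motivation, Neighborhood, ParentEd, SchoolQuality, Tutoring}.
Backdoor paths from PeerGroup to TestScore:
  P1: PeerGroup <- Tutoring -> ParentEd <- Motivation -> TestScore
  P2: PeerGroup <- Motivation -> TestScore
The empty set is not sufficient: P2 (PeerGroup <- Motivation -> TestScore) has no collider blocking it and no conditioned non-collider, so it is open.
Try {Motivation}:
  P1: blocked at collider ParentEd (neither it nor any descendant is in the conditioning set).
  P2: blocked at fork node Motivation ∈ conditioning set.
{Motivation} contains no descendant of PeerGroup and blocks every backdoor path.
No other singleton works — e.g. {Tutoring} leaves P2 open — so {Motivation} is the unique smallest valid adjustment set.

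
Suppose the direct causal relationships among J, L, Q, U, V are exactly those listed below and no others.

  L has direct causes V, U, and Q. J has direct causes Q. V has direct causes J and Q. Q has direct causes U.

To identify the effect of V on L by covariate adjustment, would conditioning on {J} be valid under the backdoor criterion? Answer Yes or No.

Backdoor paths from V to L (paths whose first edge points into V):
  P1: V <- Q <- U -> L
  P2: V <- Q -> L
  P3: V <- J <- Q <- U -> L
  P4: V <- J <- Q -> L
Condition 1 (no descendant of V in the set): holds — descendants of V are {L}; none are in {J}.
Condition 2 (every backdoor path blocked by {J}):
  P1: open — no interior node is in the conditioning set.
  P2: open — no interior node is in the conditioning set.
  P3: blocked at chain node J ∈ conditioning set.
  P4: blocked at chain node J ∈ conditioning set.
{J} does not satisfy the backdoor criterion.

No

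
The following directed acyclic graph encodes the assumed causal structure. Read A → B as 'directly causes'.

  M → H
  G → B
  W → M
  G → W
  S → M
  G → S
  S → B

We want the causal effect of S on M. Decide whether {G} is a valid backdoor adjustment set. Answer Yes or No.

Backdoor paths from S to M (paths whose first edge points into S):
  P1: S <- G -> W -> M
Condition 1 (no descendant of S in the set): holds — descendants of S are {B, H, M}; none are in {G}.
Condition 2 (every backdoor path blocked by {G}):
  P1: blocked at fork node G ∈ conditioning set.
{G} satisfies the backdoor criterion.

Yes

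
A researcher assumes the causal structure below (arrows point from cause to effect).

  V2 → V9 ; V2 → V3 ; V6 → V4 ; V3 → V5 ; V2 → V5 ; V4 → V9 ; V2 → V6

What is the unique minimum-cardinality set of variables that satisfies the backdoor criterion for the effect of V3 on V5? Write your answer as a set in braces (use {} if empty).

{V2}

Variables eligible for adjustment (non-descendants of V3, excluding V3 and V5): {V2, V4, V6, V9}.
Backdoor paths from V3 to V5:
  P1: V3 <- V2 -> V5
The empty set is not sufficient: P1 (V3 <- V2 -> V5) has no collider blocking it and no conditioned non-collider, so it is open.
Try {V2}:
  P1: blocked at fork node V2 ∈ conditioning set.
{V2} contains no descendant of V3 and blocks every backdoor path.
No other singleton works — e.g. {V6} leaves P1 open — so {V2} is the unique smallest valid adjustment set.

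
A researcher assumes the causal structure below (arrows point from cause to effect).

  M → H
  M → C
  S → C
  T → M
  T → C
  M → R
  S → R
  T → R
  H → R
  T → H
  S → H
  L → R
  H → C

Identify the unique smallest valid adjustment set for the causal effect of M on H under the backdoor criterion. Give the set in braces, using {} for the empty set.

Variables eligible for adjustment (non-descendants of M, excluding M and H): {L, S, T}.
Backdoor paths from M to H:
  P1: M <- T -> H
  P2: M <- T -> R <- S -> H
  P3: M <- T -> R <- S -> C <- H
  P4: M <- T -> R <- H
  P5: M <- T -> C <- S -> H
  P6: M <- T -> C <- S -> R <- H
  P7: M <- T -> C <- H
The empty set is not sufficient: P1 (M <- T -> H) has no collider blocking it and no conditioned non-collider, so it is open.
Try {T}:
  P1: blocked at fork node T ∈ conditioning set.
  P2: blocked at fork node T ∈ conditioning set.
  P3: blocked at fork node T ∈ conditioning set.
  P4: blocked at fork node T ∈ conditioning set.
  P5: blocked at fork node T ∈ conditioning set.
  P6: blocked at fork node T ∈ conditioning set.
  P7: blocked at fork node T ∈ conditioning set.
{T} contains no descendant of M and blocks every backdoor path.
No other singleton works — e.g. {S} leaves P1 open — so {T} is the unique smallest valid adjustment set.

{T}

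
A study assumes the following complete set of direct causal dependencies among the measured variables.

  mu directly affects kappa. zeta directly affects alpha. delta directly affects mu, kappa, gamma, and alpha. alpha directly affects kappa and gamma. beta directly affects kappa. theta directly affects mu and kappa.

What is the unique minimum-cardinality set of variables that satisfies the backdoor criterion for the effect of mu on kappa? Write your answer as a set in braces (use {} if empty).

{delta, theta}

Variables eligible for adjustment (non-descendants of mu, excluding mu and kappa): {alpha, beta, delta, gamma, theta, zeta}.
Backdoor paths from mu to kappa:
  P1: mu <- theta -> kappa
  P2: mu <- delta -> alpha -> kappa
  P3: mu <- delta -> gamma <- alpha -> kappa
  P4: mu <- delta -> kappa
The empty set is not sufficient: P1 (mu <- theta -> kappa) has no collider blocking it and no conditioned non-collider, so it is open.
Try {delta, theta}:
  P1: blocked at fork node theta ∈ conditioning set.
  P2: blocked at fork node delta ∈ conditioning set.
  P3: blocked at fork node delta ∈ conditioning set.
  P4: blocked at fork node delta ∈ conditioning set.
{delta, theta} contains no descendant of mu and blocks every backdoor path.
Every element of {delta, theta} is needed (dropping delta leaves P2 open; dropping theta leaves P1 open), so no proper subset is valid.
Among all size-2 subsets of the eligible variables, only {delta, theta} blocks every backdoor path, so it is the unique smallest valid adjustment set.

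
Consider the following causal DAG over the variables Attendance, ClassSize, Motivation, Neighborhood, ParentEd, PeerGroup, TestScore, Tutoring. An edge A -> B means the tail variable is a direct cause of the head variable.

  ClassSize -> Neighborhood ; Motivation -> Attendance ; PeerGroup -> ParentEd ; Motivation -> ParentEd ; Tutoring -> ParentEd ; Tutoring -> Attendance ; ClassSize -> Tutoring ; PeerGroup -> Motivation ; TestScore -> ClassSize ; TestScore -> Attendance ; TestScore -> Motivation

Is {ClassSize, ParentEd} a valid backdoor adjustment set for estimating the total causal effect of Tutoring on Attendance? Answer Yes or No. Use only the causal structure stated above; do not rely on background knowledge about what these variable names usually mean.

Backdoor paths from Tutoring to Attendance (paths whose first edge points into Tutoring):
  P1: Tutoring <- ClassSize <- TestScore -> Motivation -> Attendance
  P2: Tutoring <- ClassSize <- TestScore -> Attendance
Condition 1 (no descendant of Tutoring in the set): FAILS — ParentEd is a descendant of Tutoring.
Condition 2 (every backdoor path blocked by {ClassSize, ParentEd}):
  P1: blocked at chain node ClassSize ∈ conditioning set.
  P2: blocked at chain node ClassSize ∈ conditioning set.
{ClassSize, ParentEd} does not satisfy the backdoor criterion.

No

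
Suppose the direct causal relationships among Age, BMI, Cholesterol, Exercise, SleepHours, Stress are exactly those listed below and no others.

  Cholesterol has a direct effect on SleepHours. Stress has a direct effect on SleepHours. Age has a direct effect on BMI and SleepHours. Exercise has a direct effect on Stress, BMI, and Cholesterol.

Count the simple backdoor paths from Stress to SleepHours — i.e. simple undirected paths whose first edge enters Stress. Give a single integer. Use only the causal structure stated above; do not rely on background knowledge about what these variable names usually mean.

A backdoor path from Stress to SleepHours is any simple undirected path whose first edge points into Stress (i.e. leaves Stress via a parent).
Parents of Stress: {Exercise}.
Enumerating:
  P1: Stress <- Exercise -> Cholesterol -> SleepHours
  P2: Stress <- Exercise -> BMI <- Age -> SleepHours
That exhausts the simple backdoor paths. Count: 2.

2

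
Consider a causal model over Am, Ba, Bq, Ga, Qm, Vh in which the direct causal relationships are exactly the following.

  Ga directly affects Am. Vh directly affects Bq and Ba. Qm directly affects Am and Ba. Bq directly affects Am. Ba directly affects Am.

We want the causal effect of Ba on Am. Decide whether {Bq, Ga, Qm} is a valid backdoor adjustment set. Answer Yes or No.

Backdoor paths from Ba to Am (paths whose first edge points into Ba):
  P1: Ba <- Qm -> Am
  P2: Ba <- Vh -> Bq -> Am
Condition 1 (no descendant of Ba in the set): holds — descendants of Ba are {Am}; none are in {Bq, Ga, Qm}.
Condition 2 (every backdoor path blocked by {Bq, Ga, Qm}):
  P1: blocked at fork node Qm ∈ conditioning set.
  P2: blocked at chain node Bq ∈ conditioning set.
{Bq, Ga, Qm} satisfies the backdoor criterion.

Yes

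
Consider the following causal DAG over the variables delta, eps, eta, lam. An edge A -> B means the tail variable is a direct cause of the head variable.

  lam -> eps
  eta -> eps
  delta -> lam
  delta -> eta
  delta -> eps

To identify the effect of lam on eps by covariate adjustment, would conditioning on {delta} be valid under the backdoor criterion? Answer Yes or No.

Yes

Backdoor paths from lam to eps (paths whose first edge points into lam):
  P1: lam <- delta -> eta -> eps
  P2: lam <- delta -> eps
Condition 1 (no descendant of lam in the set): holds — descendants of lam are {eps}; none are in {delta}.
Condition 2 (every backdoor path blocked by {delta}):
  P1: blocked at fork node delta ∈ conditioning set.
  P2: blocked at fork node delta ∈ conditioning set.
{delta} satisfies the backdoor criterion.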